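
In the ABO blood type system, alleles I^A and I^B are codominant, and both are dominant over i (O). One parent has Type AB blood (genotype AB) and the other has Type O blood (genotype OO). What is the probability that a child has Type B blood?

Cross: AB × OO
Possible offspring genotypes: 2 AO, 2 BO
Blood type counts: 2 Type A, 2 Type B
Probability of Type B: 2/4 = 1/2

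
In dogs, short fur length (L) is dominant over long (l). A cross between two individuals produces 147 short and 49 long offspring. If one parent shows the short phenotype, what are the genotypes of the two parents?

Observed offspring: 147 short, 49 long
The observed ratio simplifies to 3:1. Long (ll) offspring appear, so each parent must contribute one l allele. The parent stated to show short carries L, so it is Ll. The other parent is then either Ll or ll: Ll × ll would give a 1:1 split, whereas Ll × Ll gives 3:1 — matching the data. So both parents are heterozygous (Ll × Ll).
Parent genotypes: Ll × Ll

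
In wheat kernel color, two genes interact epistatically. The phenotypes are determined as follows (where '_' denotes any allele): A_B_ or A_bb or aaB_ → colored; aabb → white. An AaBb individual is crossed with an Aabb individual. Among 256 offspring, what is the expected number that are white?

Cross: AaBb × Aabb — consider each gene separately:
A gene: Aa × Aa → 1 AA, 2 Aa, 1 aa → 3 A_ : 1 aa (out of 4)
B gene: Bb × bb → 2 Bb, 2 bb → 2 B_ : 2 bb (out of 4)
Genotype classes (out of 4 × 4 = 16): A_B_ = 3×2 = 6; A_bb = 3×2 = 6; aaB_ = 1×2 = 2; aabb = 1×2 = 2
Apply the phenotype rules: A_B_ (6) + A_bb (6) + aaB_ (2) → colored; aabb (2) → white
Phenotype counts (out of 16): 14 colored, 2 white
white: 2 out of 16 → fraction 1/8
Expected count = 1/8 × 256 = 32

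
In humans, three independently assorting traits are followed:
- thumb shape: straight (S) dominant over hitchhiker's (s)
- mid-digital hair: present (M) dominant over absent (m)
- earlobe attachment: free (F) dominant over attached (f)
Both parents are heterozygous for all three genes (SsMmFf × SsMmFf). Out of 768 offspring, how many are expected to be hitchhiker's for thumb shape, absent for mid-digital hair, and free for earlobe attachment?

Trihybrid cross: SsMmFf × SsMmFf
Each trait segregates independently with a 3:1 phenotypic ratio, so each gene contributes 3/4 (dominant) or 1/4 (recessive).
Target: hitchhiker's (thumb shape), absent (mid-digital hair), free (earlobe attachment)
Probability = product of independent per-trait probabilities
= 1/4 × 1/4 × 3/4 = 3/64
Expected count = 3/64 × 768 = 36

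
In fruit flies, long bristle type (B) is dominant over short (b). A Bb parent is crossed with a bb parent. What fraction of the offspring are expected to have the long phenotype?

Punnett square for Bb × bb:
Offspring genotypes: 2 Bb, 2 bb
Total offspring: 4
Count with target: 2
Probability: 2/4 = 1/2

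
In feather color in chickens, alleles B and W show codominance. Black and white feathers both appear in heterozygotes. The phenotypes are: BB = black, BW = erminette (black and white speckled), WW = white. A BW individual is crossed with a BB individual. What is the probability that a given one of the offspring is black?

Punnett square for BW × BB:
Offspring genotypes: 2 BB, 2 BW
Phenotype counts: 2 black, 2 erminette (black and white speckled)
black: 2 out of 4
Probability: 2/4 = 1/2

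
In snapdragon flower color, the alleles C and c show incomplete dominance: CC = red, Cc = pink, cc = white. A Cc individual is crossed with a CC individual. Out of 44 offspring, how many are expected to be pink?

Punnett square for Cc × CC:
Offspring genotypes: 2 CC, 2 Cc
Phenotype counts: 2 red, 2 pink
pink: 2 out of 4 → fraction 1/2
Expected count = 1/2 × 44 = 22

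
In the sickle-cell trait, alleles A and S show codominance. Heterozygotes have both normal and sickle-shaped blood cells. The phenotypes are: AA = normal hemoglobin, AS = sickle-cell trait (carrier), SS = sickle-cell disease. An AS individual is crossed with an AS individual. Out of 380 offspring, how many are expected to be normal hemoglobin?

Punnett square for AS × AS:
Offspring genotypes: 1 AA, 2 AS, 1 SS
Phenotype counts: 1 normal hemoglobin, 2 sickle-cell trait (carrier), 1 sickle-cell disease
normal hemoglobin: 1 out of 4 → fraction 1/4
Expected count = 1/4 × 380 = 95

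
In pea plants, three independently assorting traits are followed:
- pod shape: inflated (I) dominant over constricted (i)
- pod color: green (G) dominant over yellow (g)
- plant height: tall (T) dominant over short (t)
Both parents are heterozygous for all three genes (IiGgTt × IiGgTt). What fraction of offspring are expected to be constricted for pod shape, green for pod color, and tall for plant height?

Trihybrid cross: IiGgTt × IiGgTt
Each trait segregates independently with a 3:1 phenotypic ratio, so each gene contributes 3/4 (dominant) or 1/4 (recessive).
Target: constricted (pod shape), green (pod color), tall (plant height)
Probability = product of independent per-trait probabilities
= 1/4 × 3/4 × 3/4 = 9/64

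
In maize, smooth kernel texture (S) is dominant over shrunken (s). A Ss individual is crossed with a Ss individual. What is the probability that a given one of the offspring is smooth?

Punnett square for Ss × Ss:
Offspring genotypes: 1 SS, 2 Ss, 1 ss
smooth: 3, shrunken: 1
smooth: 3 out of 4
Probability: 3/4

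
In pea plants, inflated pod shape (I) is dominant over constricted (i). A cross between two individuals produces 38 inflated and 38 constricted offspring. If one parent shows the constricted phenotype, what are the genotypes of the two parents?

Observed offspring: 38 inflated, 38 constricted
The observed ratio simplifies to 1:1. One parent shows constricted, so its genotype must be ii. A 1:1 offspring split requires the other parent to be heterozygous (Ii).
Parent genotypes: ii × Ii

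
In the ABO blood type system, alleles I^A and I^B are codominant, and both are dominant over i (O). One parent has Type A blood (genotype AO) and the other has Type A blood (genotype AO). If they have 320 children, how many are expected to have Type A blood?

Cross: AO × AO
Possible offspring genotypes: 1 AA, 2 AO, 1 OO
Blood type counts: 3 Type A, 1 Type O
Probability of Type A: 3/4
Expected count = 3/4 × 320 = 240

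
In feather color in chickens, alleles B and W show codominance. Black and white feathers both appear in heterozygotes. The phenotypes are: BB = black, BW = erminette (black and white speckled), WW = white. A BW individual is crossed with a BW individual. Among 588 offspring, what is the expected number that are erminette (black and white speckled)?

Punnett square for BW × BW:
Offspring genotypes: 1 BB, 2 BW, 1 WW
Phenotype counts: 1 black, 2 erminette (black and white speckled), 1 white
erminette (black and white speckled): 2 out of 4 → fraction 1/2
Expected count = 1/2 × 588 = 294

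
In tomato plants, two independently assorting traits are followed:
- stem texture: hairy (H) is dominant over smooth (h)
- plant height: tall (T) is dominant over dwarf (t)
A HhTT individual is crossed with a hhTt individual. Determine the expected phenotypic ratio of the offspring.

Dihybrid cross HhTT × hhTt — consider each gene separately:
stem texture: Hh × hh → 2 Hh, 2 hh → 2 H_ : 2 hh (out of 4)
plant height: TT × Tt → 2 TT, 2 Tt → 4 T_ (out of 4)
Combine (counts out of 4 × 4 = 16): hairy/tall (H_T_) = 2×4 = 8; smooth/tall (hhT_) = 2×4 = 8
Phenotype counts (out of 16): 8 hairy/tall, 8 smooth/tall
Ratio: 1 hairy/tall : 1 smooth/tall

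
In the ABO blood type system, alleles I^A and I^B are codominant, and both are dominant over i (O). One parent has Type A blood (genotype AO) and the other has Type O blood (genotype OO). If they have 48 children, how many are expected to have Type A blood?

Cross: AO × OO
Possible offspring genotypes: 2 AO, 2 OO
Blood type counts: 2 Type A, 2 Type O
Probability of Type A: 2/4 = 1/2
Expected count = 1/2 × 48 = 24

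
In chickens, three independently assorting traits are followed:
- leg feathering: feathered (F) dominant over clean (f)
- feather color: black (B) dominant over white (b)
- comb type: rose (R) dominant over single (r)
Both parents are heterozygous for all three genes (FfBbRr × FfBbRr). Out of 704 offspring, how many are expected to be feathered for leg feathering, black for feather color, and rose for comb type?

Trihybrid cross: FfBbRr × FfBbRr
Each trait segregates independently with a 3:1 phenotypic ratio, so each gene contributes 3/4 (dominant) or 1/4 (recessive).
Target: feathered (leg feathering), black (feather color), rose (comb type)
Probability = product of independent per-trait probabilities
= 3/4 × 3/4 × 3/4 = 27/64
Expected count = 27/64 × 704 = 297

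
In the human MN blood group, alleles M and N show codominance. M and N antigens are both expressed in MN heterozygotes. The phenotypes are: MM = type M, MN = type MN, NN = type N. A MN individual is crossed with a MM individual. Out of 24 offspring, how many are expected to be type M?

Punnett square for MN × MM:
Offspring genotypes: 2 MM, 2 MN
Phenotype counts: 2 type M, 2 type MN
type M: 2 out of 4 → fraction 1/2
Expected count = 1/2 × 24 = 12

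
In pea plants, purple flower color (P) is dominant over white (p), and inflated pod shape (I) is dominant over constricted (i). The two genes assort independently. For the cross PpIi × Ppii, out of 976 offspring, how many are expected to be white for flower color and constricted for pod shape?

Dihybrid cross PpIi × Ppii — consider each gene separately:
flower color: Pp × Pp → 1 PP, 2 Pp, 1 pp → 3 P_ : 1 pp (out of 4)
pod shape: Ii × ii → 2 Ii, 2 ii → 2 I_ : 2 ii (out of 4)
Looking for: white (pp) and constricted (ii)
P(white) = 1/4, P(constricted) = 2/4
P(both) = 1/4 × 2/4 = 2/16 = 1/8
Expected count = 1/8 × 976 = 122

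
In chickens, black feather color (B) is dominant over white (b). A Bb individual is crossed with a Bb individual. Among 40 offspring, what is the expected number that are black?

Punnett square for Bb × Bb:
Offspring genotypes: 1 BB, 2 Bb, 1 bb
black: 3, white: 1
black: 3 out of 4 → fraction 3/4
Expected count = 3/4 × 40 = 30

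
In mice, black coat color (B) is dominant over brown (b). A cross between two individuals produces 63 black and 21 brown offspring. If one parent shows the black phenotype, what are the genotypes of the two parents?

Observed offspring: 63 black, 21 brown
The observed ratio simplifies to 3:1. Brown (bb) offspring appear, so each parent must contribute one b allele. The parent stated to show black carries B, so it is Bb. The other parent is then either Bb or bb: Bb × bb would give a 1:1 split, whereas Bb × Bb gives 3:1 — matching the data. So both parents are heterozygous (Bb × Bb).
Parent genotypes: Bb × Bb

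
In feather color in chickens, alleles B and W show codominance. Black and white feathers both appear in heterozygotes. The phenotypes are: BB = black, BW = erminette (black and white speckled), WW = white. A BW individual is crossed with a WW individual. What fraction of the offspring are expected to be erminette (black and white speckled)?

Punnett square for BW × WW:
Offspring genotypes: 2 BW, 2 WW
Phenotype counts: 2 erminette (black and white speckled), 2 white
erminette (black and white speckled): 2 out of 4
Probability: 2/4 = 1/2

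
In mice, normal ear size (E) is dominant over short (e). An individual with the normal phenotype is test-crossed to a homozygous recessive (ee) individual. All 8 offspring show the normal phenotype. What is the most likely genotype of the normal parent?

Test cross: ? × ee
All offspring are normal.
If the unknown parent were heterozygous (Ee), about half of 8 offspring would be short; none are. The unknown parent is most likely homozygous dominant (EE).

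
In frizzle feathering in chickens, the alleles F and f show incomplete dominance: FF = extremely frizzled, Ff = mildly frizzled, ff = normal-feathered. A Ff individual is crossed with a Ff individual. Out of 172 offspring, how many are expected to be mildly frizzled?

Punnett square for Ff × Ff:
Offspring genotypes: 1 FF, 2 Ff, 1 ff
Phenotype counts: 1 extremely frizzled, 2 mildly frizzled, 1 normal-feathered
mildly frizzled: 2 out of 4 → fraction 1/2
Expected count = 1/2 × 172 = 86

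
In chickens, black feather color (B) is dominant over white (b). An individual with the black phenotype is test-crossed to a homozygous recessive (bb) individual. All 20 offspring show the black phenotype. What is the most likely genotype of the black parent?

Test cross: ? × bb
All offspring are black.
If the unknown parent were heterozygous (Bb), about half of 20 offspring would be white; none are. The unknown parent is most likely homozygous dominant (BB).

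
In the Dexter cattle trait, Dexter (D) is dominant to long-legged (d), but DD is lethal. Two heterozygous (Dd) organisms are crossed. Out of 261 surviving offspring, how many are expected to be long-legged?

Cross: Dd × Dd
Punnett square offspring (before lethality): 1 DD, 2 Dd, 1 dd
The DD genotype is lethal (embryos die); surviving offspring: 2 Dd, 1 dd
long-legged: 1 out of 3 → fraction 1/3
Expected count = 1/3 × 261 = 87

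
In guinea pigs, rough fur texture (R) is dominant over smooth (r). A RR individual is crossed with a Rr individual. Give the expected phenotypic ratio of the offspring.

Punnett square for RR × Rr:
Offspring genotypes: 2 RR, 2 Rr
rough: 4, smooth: 0
Ratio: all rough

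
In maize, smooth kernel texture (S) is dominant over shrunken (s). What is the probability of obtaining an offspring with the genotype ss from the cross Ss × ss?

Punnett square for Ss × ss:
Offspring genotypes: 2 Ss, 2 ss
Total offspring: 4
Count with target: 2
Probability: 2/4 = 1/2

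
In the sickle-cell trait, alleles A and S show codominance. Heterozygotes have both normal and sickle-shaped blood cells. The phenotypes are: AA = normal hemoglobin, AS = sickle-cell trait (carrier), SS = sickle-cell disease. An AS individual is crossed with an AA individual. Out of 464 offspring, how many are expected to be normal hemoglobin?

Punnett square for AS × AA:
Offspring genotypes: 2 AA, 2 AS
Phenotype counts: 2 normal hemoglobin, 2 sickle-cell trait (carrier)
normal hemoglobin: 2 out of 4 → fraction 1/2
Expected count = 1/2 × 464 = 232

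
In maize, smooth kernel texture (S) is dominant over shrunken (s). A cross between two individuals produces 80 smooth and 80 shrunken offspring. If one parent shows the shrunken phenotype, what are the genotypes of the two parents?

Observed offspring: 80 smooth, 80 shrunken
The observed ratio simplifies to 1:1. One parent shows shrunken, so its genotype must be ss. A 1:1 offspring split requires the other parent to be heterozygous (Ss).
Parent genotypes: ss × Ss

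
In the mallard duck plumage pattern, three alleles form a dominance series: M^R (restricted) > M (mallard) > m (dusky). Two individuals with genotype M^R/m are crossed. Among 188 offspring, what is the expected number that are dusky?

Cross: M^R/m × M^R/m
Allele dominance: M^R > M > m
Offspring genotypes: 1 M^R/M^R, 2 M^R/m, 1 m/m
Phenotype counts: 3 restricted, 1 dusky
dusky: 1 out of 4 → fraction 1/4
Expected count = 1/4 × 188 = 47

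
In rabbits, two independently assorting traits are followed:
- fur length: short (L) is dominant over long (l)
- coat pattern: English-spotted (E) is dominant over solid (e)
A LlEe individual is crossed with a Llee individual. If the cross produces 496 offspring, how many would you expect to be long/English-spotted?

Dihybrid cross LlEe × Llee — consider each gene separately:
fur length: Ll × Ll → 1 LL, 2 Ll, 1 ll → 3 L_ : 1 ll (out of 4)
coat pattern: Ee × ee → 2 Ee, 2 ee → 2 E_ : 2 ee (out of 4)
Combine (counts out of 4 × 4 = 16): short/English-spotted (L_E_) = 3×2 = 6; short/solid (L_ee) = 3×2 = 6; long/English-spotted (llE_) = 1×2 = 2; long/solid (llee) = 1×2 = 2
Phenotype counts (out of 16): 6 short/English-spotted, 6 short/solid, 2 long/English-spotted, 2 long/solid
long/English-spotted: 2 out of 16 → fraction 1/8
Expected count = 1/8 × 496 = 62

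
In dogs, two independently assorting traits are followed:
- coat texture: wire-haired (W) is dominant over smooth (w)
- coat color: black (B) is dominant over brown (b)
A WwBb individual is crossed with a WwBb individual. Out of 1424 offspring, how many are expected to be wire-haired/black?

Dihybrid cross WwBb × WwBb — consider each gene separately:
coat texture: Ww × Ww → 1 WW, 2 Ww, 1 ww → 3 W_ : 1 ww (out of 4)
coat color: Bb × Bb → 1 BB, 2 Bb, 1 bb → 3 B_ : 1 bb (out of 4)
Combine (counts out of 4 × 4 = 16): wire-haired/black (W_B_) = 3×3 = 9; wire-haired/brown (W_bb) = 3×1 = 3; smooth/black (wwB_) = 1×3 = 3; smooth/brown (wwbb) = 1×1 = 1
Phenotype counts (out of 16): 9 wire-haired/black, 3 wire-haired/brown, 3 smooth/black, 1 smooth/brown
wire-haired/black: 9 out of 16 → fraction 9/16
Expected count = 9/16 × 1424 = 801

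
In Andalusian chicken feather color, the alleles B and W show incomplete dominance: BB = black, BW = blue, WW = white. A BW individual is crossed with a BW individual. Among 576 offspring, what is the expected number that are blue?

Punnett square for BW × BW:
Offspring genotypes: 1 BB, 2 BW, 1 WW
Phenotype counts: 1 black, 2 blue, 1 white
blue: 2 out of 4 → fraction 1/2
Expected count = 1/2 × 576 = 288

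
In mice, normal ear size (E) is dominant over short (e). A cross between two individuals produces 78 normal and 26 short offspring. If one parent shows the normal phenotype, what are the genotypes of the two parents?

Observed offspring: 78 normal, 26 short
The observed ratio simplifies to 3:1. Short (ee) offspring appear, so each parent must contribute one e allele. The parent stated to show normal carries E, so it is Ee. The other parent is then either Ee or ee: Ee × ee would give a 1:1 split, whereas Ee × Ee gives 3:1 — matching the data. So both parents are heterozygous (Ee × Ee).
Parent genotypes: Ee × Ee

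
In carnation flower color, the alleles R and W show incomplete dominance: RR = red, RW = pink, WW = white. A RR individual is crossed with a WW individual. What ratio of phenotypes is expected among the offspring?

Punnett square for RR × WW:
Offspring genotypes: 4 RW
Phenotype counts: 4 pink
Ratio: all pink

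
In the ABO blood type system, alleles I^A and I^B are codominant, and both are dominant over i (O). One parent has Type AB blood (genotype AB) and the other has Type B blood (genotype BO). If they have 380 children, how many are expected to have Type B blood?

Cross: AB × BO
Possible offspring genotypes: 1 AB, 1 AO, 1 BB, 1 BO
Blood type counts: 1 Type AB, 1 Type A, 2 Type B
Probability of Type B: 2/4 = 1/2
Expected count = 1/2 × 380 = 190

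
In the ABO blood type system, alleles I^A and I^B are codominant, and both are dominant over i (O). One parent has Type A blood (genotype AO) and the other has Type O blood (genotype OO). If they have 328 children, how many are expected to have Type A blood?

Cross: AO × OO
Possible offspring genotypes: 2 AO, 2 OO
Blood type counts: 2 Type A, 2 Type O
Probability of Type A: 2/4 = 1/2
Expected count = 1/2 × 328 = 164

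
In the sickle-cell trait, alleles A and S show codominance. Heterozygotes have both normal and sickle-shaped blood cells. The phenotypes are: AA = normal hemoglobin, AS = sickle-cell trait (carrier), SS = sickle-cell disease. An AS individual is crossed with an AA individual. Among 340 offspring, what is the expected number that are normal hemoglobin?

Punnett square for AS × AA:
Offspring genotypes: 2 AA, 2 AS
Phenotype counts: 2 normal hemoglobin, 2 sickle-cell trait (carrier)
normal hemoglobin: 2 out of 4 → fraction 1/2
Expected count = 1/2 × 340 = 170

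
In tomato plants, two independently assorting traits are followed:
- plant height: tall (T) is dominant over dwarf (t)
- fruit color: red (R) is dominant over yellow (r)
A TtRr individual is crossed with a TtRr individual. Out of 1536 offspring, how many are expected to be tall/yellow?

Dihybrid cross TtRr × TtRr — consider each gene separately:
plant height: Tt × Tt → 1 TT, 2 Tt, 1 tt → 3 T_ : 1 tt (out of 4)
fruit color: Rr × Rr → 1 RR, 2 Rr, 1 rr → 3 R_ : 1 rr (out of 4)
Combine (counts out of 4 × 4 = 16): tall/red (T_R_) = 3×3 = 9; tall/yellow (T_rr) = 3×1 = 3; dwarf/red (ttR_) = 1×3 = 3; dwarf/yellow (ttrr) = 1×1 = 1
Phenotype counts (out of 16): 9 tall/red, 3 tall/yellow, 3 dwarf/red, 1 dwarf/yellow
tall/yellow: 3 out of 16 → fraction 3/16
Expected count = 3/16 × 1536 = 288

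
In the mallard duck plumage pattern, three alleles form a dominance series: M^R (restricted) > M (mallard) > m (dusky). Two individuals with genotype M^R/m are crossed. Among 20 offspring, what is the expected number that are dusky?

Cross: M^R/m × M^R/m
Allele dominance: M^R > M > m
Offspring genotypes: 1 M^R/M^R, 2 M^R/m, 1 m/m
Phenotype counts: 3 restricted, 1 dusky
dusky: 1 out of 4 → fraction 1/4
Expected count = 1/4 × 20 = 5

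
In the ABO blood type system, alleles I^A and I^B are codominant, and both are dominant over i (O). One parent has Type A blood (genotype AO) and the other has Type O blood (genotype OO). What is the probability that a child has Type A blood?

Cross: AO × OO
Possible offspring genotypes: 2 AO, 2 OO
Blood type counts: 2 Type A, 2 Type O
Probability of Type A: 2/4 = 1/2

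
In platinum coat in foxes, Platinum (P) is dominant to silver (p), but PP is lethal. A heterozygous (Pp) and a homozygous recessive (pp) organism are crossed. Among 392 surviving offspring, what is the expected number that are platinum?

Cross: Pp × pp
Punnett square offspring (before lethality): 2 Pp, 2 pp
No PP offspring are produced in this cross.
platinum: 2 out of 4 → fraction 1/2
Expected count = 1/2 × 392 = 196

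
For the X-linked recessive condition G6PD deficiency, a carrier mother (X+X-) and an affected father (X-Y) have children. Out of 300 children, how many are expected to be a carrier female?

Cross: X+X- × X-Y
Offspring: 1 X+X-, 1 X+Y, 1 X-X-, 1 X-Y
Probability of a carrier female: 1/4
Expected count = 1/4 × 300 = 75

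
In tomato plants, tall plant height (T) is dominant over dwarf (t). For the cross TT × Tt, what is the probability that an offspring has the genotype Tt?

Punnett square for TT × Tt:
Offspring genotypes: 2 TT, 2 Tt
Total offspring: 4
Count with target: 2
Probability: 2/4 = 1/2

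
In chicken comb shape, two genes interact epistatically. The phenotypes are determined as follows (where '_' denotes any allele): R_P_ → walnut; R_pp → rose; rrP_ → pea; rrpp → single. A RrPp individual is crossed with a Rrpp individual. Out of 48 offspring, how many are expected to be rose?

Cross: RrPp × Rrpp — consider each gene separately:
R gene: Rr × Rr → 1 RR, 2 Rr, 1 rr → 3 R_ : 1 rr (out of 4)
P gene: Pp × pp → 2 Pp, 2 pp → 2 P_ : 2 pp (out of 4)
Genotype classes (out of 4 × 4 = 16): R_P_ = 3×2 = 6; R_pp = 3×2 = 6; rrP_ = 1×2 = 2; rrpp = 1×2 = 2
Apply the phenotype rules: R_P_ (6) → walnut; R_pp (6) → rose; rrP_ (2) → pea; rrpp (2) → single
Phenotype counts (out of 16): 6 walnut, 6 rose, 2 pea, 2 single
rose: 6 out of 16 → fraction 3/8
Expected count = 3/8 × 48 = 18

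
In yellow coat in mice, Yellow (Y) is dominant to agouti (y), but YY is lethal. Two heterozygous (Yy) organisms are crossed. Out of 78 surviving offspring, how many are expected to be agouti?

Cross: Yy × Yy
Punnett square offspring (before lethality): 1 YY, 2 Yy, 1 yy
The YY genotype is lethal (embryos die); surviving offspring: 2 Yy, 1 yy
agouti: 1 out of 3 → fraction 1/3
Expected count = 1/3 × 78 = 26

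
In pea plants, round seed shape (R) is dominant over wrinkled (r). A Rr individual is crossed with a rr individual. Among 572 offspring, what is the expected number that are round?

Punnett square for Rr × rr:
Offspring genotypes: 2 Rr, 2 rr
round: 2, wrinkled: 2
round: 2 out of 4 → fraction 1/2
Expected count = 1/2 × 572 = 286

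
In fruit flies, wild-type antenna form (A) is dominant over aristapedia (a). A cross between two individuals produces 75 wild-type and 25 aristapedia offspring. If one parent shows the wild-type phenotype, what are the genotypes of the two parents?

Observed offspring: 75 wild-type, 25 aristapedia
The observed ratio simplifies to 3:1. Aristapedia (aa) offspring appear, so each parent must contribute one a allele. The parent stated to show wild-type carries A, so it is Aa. The other parent is then either Aa or aa: Aa × aa would give a 1:1 split, whereas Aa × Aa gives 3:1 — matching the data. So both parents are heterozygous (Aa × Aa).
Parent genotypes: Aa × Aa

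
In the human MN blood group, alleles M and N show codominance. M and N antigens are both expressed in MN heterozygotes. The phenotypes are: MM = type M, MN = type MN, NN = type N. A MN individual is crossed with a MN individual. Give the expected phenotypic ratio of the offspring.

Punnett square for MN × MN:
Offspring genotypes: 1 MM, 2 MN, 1 NN
Phenotype counts: 1 type M, 2 type MN, 1 type N
Ratio: 1 type M : 2 type MN : 1 type N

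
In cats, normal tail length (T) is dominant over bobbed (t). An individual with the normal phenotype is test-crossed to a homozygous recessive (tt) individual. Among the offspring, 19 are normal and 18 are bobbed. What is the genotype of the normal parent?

Test cross: ? × tt
Offspring: 19 normal, 18 bobbed — approximately 1:1.
A 1:1 ratio in a test cross indicates the unknown parent is heterozygous (Tt).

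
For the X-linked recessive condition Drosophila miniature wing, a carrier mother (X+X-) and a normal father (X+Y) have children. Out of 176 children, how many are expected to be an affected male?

Cross: X+X- × X+Y
Offspring: 1 X+X+, 1 X+Y, 1 X+X-, 1 X-Y
Probability of an affected male: 1/4
Expected count = 1/4 × 176 = 44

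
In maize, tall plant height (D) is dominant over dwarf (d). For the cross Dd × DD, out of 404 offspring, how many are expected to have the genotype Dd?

Punnett square for Dd × DD:
Offspring genotypes: 2 DD, 2 Dd
Total offspring: 4
Count with target: 2
Probability: 2/4 = 1/2
Expected count = 1/2 × 404 = 202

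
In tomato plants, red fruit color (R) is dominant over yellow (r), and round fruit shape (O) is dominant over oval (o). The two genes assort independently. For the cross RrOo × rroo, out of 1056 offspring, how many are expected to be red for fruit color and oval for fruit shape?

Dihybrid cross RrOo × rroo — consider each gene separately:
fruit color: Rr × rr → 2 Rr, 2 rr → 2 R_ : 2 rr (out of 4)
fruit shape: Oo × oo → 2 Oo, 2 oo → 2 O_ : 2 oo (out of 4)
Looking for: red (R_) and oval (oo)
P(red) = 2/4, P(oval) = 2/4
P(both) = 2/4 × 2/4 = 4/16 = 1/4
Expected count = 1/4 × 1056 = 264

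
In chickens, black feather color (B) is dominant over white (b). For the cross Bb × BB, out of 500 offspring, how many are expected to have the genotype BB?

Punnett square for Bb × BB:
Offspring genotypes: 2 BB, 2 Bb
Total offspring: 4
Count with target: 2
Probability: 2/4 = 1/2
Expected count = 1/2 × 500 = 250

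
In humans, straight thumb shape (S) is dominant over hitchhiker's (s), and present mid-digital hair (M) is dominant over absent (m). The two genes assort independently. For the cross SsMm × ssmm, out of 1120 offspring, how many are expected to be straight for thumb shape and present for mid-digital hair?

Dihybrid cross SsMm × ssmm — consider each gene separately:
thumb shape: Ss × ss → 2 Ss, 2 ss → 2 S_ : 2 ss (out of 4)
mid-digital hair: Mm × mm → 2 Mm, 2 mm → 2 M_ : 2 mm (out of 4)
Looking for: straight (S_) and present (M_)
P(straight) = 2/4, P(present) = 2/4
P(both) = 2/4 × 2/4 = 4/16 = 1/4
Expected count = 1/4 × 1120 = 280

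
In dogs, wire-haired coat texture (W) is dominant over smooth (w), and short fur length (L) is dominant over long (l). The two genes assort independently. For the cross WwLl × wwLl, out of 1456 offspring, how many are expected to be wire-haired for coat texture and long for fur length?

Dihybrid cross WwLl × wwLl — consider each gene separately:
coat texture: Ww × ww → 2 Ww, 2 ww → 2 W_ : 2 ww (out of 4)
fur length: Ll × Ll → 1 LL, 2 Ll, 1 ll → 3 L_ : 1 ll (out of 4)
Looking for: wire-haired (W_) and long (ll)
P(wire-haired) = 2/4, P(long) = 1/4
P(both) = 2/4 × 1/4 = 2/16 = 1/8
Expected count = 1/8 × 1456 = 182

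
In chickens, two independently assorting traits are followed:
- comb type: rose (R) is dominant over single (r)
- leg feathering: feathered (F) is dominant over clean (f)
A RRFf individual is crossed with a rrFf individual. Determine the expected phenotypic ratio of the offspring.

Dihybrid cross RRFf × rrFf — consider each gene separately:
comb type: RR × rr → 4 Rr → 4 R_ (out of 4)
leg feathering: Ff × Ff → 1 FF, 2 Ff, 1 ff → 3 F_ : 1 ff (out of 4)
Combine (counts out of 4 × 4 = 16): rose/feathered (R_F_) = 4×3 = 12; rose/clean (R_ff) = 4×1 = 4
Phenotype counts (out of 16): 12 rose/feathered, 4 rose/clean
Ratio: 3 rose/feathered : 1 rose/clean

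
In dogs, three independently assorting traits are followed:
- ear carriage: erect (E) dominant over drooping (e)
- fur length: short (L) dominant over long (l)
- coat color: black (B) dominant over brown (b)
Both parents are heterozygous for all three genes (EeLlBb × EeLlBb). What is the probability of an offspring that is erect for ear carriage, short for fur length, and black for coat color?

Trihybrid cross: EeLlBb × EeLlBb
Each trait segregates independently with a 3:1 phenotypic ratio, so each gene contributes 3/4 (dominant) or 1/4 (recessive).
Target: erect (ear carriage), short (fur length), black (coat color)
Probability = product of independent per-trait probabilities
= 3/4 × 3/4 × 3/4 = 27/64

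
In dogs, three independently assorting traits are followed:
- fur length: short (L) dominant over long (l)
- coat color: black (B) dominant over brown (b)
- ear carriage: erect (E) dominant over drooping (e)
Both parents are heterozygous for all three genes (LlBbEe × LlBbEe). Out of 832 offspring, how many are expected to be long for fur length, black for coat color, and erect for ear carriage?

Trihybrid cross: LlBbEe × LlBbEe
Each trait segregates independently with a 3:1 phenotypic ratio, so each gene contributes 3/4 (dominant) or 1/4 (recessive).
Target: long (fur length), black (coat color), erect (ear carriage)
Probability = product of independent per-trait probabilities
= 1/4 × 3/4 × 3/4 = 9/64
Expected count = 9/64 × 832 = 117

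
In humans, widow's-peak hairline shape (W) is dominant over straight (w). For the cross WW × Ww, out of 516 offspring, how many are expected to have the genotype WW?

Punnett square for WW × Ww:
Offspring genotypes: 2 WW, 2 Ww
Total offspring: 4
Count with target: 2
Probability: 2/4 = 1/2
Expected count = 1/2 × 516 = 258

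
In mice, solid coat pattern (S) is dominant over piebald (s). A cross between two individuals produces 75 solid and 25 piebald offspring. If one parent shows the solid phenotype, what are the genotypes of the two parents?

Observed offspring: 75 solid, 25 piebald
The observed ratio simplifies to 3:1. Piebald (ss) offspring appear, so each parent must contribute one s allele. The parent stated to show solid carries S, so it is Ss. The other parent is then either Ss or ss: Ss × ss would give a 1:1 split, whereas Ss × Ss gives 3:1 — matching the data. So both parents are heterozygous (Ss × Ss).
Parent genotypes: Ss × Ss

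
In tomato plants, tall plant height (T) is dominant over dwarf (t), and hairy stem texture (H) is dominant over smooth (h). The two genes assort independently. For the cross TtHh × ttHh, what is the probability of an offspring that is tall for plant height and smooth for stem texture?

Dihybrid cross TtHh × ttHh — consider each gene separately:
plant height: Tt × tt → 2 Tt, 2 tt → 2 T_ : 2 tt (out of 4)
stem texture: Hh × Hh → 1 HH, 2 Hh, 1 hh → 3 H_ : 1 hh (out of 4)
Looking for: tall (T_) and smooth (hh)
P(tall) = 2/4, P(smooth) = 1/4
P(both) = 2/4 × 1/4 = 2/16 = 1/8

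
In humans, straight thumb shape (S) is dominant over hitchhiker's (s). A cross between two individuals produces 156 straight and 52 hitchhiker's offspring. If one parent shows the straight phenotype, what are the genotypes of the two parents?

Observed offspring: 156 straight, 52 hitchhiker's
The observed ratio simplifies to 3:1. Hitchhiker's (ss) offspring appear, so each parent must contribute one s allele. The parent stated to show straight carries S, so it is Ss. The other parent is then either Ss or ss: Ss × ss would give a 1:1 split, whereas Ss × Ss gives 3:1 — matching the data. So both parents are heterozygous (Ss × Ss).
Parent genotypes: Ss × Ss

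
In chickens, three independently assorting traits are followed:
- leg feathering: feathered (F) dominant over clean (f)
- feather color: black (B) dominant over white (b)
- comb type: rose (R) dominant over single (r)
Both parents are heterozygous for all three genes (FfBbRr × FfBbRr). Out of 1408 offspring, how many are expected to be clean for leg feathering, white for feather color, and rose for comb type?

Trihybrid cross: FfBbRr × FfBbRr
Each trait segregates independently with a 3:1 phenotypic ratio, so each gene contributes 3/4 (dominant) or 1/4 (recessive).
Target: clean (leg feathering), white (feather color), rose (comb type)
Probability = product of independent per-trait probabilities
= 1/4 × 1/4 × 3/4 = 3/64
Expected count = 3/64 × 1408 = 66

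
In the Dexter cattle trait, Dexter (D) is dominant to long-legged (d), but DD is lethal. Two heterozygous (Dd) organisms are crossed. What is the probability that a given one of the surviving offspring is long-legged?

Cross: Dd × Dd
Punnett square offspring (before lethality): 1 DD, 2 Dd, 1 dd
The DD genotype is lethal (embryos die); surviving offspring: 2 Dd, 1 dd
long-legged: 1 out of 3
Probability: 1/3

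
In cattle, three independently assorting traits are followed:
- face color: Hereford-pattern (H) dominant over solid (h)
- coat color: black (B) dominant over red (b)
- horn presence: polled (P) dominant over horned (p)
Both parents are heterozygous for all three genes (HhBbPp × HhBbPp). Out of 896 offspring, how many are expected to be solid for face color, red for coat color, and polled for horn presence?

Trihybrid cross: HhBbPp × HhBbPp
Each trait segregates independently with a 3:1 phenotypic ratio, so each gene contributes 3/4 (dominant) or 1/4 (recessive).
Target: solid (face color), red (coat color), polled (horn presence)
Probability = product of independent per-trait probabilities
= 1/4 × 1/4 × 3/4 = 3/64
Expected count = 3/64 × 896 = 42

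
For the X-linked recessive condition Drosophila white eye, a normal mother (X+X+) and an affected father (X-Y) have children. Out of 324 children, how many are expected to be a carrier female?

Cross: X+X+ × X-Y
Offspring: 2 X+X-, 2 X+Y
Probability of a carrier female: 2/4 = 1/2
Expected count = 1/2 × 324 = 162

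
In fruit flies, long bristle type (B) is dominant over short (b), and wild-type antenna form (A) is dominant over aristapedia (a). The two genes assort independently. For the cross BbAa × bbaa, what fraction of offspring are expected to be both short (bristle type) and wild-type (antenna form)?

Dihybrid cross BbAa × bbaa — consider each gene separately:
bristle type: Bb × bb → 2 Bb, 2 bb → 2 B_ : 2 bb (out of 4)
antenna form: Aa × aa → 2 Aa, 2 aa → 2 A_ : 2 aa (out of 4)
Looking for: short (bb) and wild-type (A_)
P(short) = 2/4, P(wild-type) = 2/4
P(both) = 2/4 × 2/4 = 4/16 = 1/4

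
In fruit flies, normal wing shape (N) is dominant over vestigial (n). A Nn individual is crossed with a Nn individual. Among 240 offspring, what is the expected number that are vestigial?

Punnett square for Nn × Nn:
Offspring genotypes: 1 NN, 2 Nn, 1 nn
normal: 3, vestigial: 1
vestigial: 1 out of 4 → fraction 1/4
Expected count = 1/4 × 240 = 60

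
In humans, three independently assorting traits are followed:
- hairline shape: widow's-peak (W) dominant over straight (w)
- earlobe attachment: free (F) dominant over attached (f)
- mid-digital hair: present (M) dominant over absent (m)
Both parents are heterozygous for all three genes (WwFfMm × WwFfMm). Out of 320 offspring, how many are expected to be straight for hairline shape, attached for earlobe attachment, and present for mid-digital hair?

Trihybrid cross: WwFfMm × WwFfMm
Each trait segregates independently with a 3:1 phenotypic ratio, so each gene contributes 3/4 (dominant) or 1/4 (recessive).
Target: straight (hairline shape), attached (earlobe attachment), present (mid-digital hair)
Probability = product of independent per-trait probabilities
= 1/4 × 1/4 × 3/4 = 3/64
Expected count = 3/64 × 320 = 15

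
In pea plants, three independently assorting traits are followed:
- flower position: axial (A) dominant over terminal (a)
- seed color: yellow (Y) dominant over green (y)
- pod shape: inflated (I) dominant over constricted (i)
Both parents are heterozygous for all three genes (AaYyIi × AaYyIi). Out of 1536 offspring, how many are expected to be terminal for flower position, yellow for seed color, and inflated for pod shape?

Trihybrid cross: AaYyIi × AaYyIi
Each trait segregates independently with a 3:1 phenotypic ratio, so each gene contributes 3/4 (dominant) or 1/4 (recessive).
Target: terminal (flower position), yellow (seed color), inflated (pod shape)
Probability = product of independent per-trait probabilities
= 1/4 × 3/4 × 3/4 = 9/64
Expected count = 9/64 × 1536 = 216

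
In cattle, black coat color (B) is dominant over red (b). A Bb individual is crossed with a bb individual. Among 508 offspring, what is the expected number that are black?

Punnett square for Bb × bb:
Offspring genotypes: 2 Bb, 2 bb
black: 2, red: 2
black: 2 out of 4 → fraction 1/2
Expected count = 1/2 × 508 = 254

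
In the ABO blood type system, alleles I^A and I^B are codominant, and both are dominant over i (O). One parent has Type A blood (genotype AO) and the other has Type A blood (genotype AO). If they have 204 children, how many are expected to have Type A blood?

Cross: AO × AO
Possible offspring genotypes: 1 AA, 2 AO, 1 OO
Blood type counts: 3 Type A, 1 Type O
Probability of Type A: 3/4
Expected count = 3/4 × 204 = 153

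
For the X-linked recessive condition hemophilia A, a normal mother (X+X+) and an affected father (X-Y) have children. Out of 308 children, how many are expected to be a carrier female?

Cross: X+X+ × X-Y
Offspring: 2 X+X-, 2 X+Y
Probability of a carrier female: 2/4 = 1/2
Expected count = 1/2 × 308 = 154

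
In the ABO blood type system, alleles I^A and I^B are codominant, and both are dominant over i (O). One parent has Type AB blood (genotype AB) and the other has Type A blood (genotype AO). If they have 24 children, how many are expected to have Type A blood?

Cross: AB × AO
Possible offspring genotypes: 1 AA, 1 AO, 1 AB, 1 BO
Blood type counts: 2 Type A, 1 Type AB, 1 Type B
Probability of Type A: 2/4 = 1/2
Expected count = 1/2 × 24 = 12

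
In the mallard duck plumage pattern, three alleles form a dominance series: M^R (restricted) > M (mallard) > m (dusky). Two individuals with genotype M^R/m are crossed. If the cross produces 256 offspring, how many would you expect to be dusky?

Cross: M^R/m × M^R/m
Allele dominance: M^R > M > m
Offspring genotypes: 1 M^R/M^R, 2 M^R/m, 1 m/m
Phenotype counts: 3 restricted, 1 dusky
dusky: 1 out of 4 → fraction 1/4
Expected count = 1/4 × 256 = 64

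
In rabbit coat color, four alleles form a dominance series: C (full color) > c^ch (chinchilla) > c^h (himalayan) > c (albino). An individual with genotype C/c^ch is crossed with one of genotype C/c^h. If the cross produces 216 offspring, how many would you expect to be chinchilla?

Cross: C/c^ch × C/c^h
Allele dominance: C > c^ch > c^h > c
Offspring genotypes: 1 C/C, 1 C/c^h, 1 C/c^ch, 1 c^ch/c^h
Phenotype counts: 3 full color, 1 chinchilla
chinchilla: 1 out of 4 → fraction 1/4
Expected count = 1/4 × 216 = 54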